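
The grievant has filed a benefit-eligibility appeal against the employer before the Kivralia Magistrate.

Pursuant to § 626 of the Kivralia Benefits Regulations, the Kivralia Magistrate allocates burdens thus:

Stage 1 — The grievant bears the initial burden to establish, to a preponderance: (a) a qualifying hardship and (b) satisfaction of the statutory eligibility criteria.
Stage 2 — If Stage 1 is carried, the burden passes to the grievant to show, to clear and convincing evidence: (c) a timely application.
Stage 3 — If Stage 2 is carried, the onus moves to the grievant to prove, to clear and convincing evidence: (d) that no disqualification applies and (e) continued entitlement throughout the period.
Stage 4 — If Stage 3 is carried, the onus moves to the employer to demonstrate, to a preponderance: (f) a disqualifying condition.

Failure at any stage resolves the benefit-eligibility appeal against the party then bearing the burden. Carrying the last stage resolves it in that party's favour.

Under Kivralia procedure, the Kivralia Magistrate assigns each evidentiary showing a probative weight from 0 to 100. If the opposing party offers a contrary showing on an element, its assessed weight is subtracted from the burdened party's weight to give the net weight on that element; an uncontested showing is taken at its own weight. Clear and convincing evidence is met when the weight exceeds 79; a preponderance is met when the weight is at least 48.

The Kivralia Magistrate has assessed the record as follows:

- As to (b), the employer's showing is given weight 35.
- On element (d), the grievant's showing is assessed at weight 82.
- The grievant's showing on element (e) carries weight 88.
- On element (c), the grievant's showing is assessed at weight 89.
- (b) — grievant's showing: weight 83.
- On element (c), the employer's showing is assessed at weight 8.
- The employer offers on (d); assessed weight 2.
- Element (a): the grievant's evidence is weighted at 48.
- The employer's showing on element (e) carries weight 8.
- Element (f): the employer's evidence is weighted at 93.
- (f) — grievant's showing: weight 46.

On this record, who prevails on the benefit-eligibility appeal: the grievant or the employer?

grievant

Stage 1 (grievant, a preponderance, weight is at least 48): (a) 48 ≥ 48 — meets; (b) net 83−35=48 ≥ 48 — meets.
  Stage 1 carried; the burden remains with the grievant.
Stage 2 (grievant, clear and convincing evidence, weight exceeds 79): (c) net 89−8=81 > 79 — meets.
  Stage 2 is satisfied; the grievant continues to bear the burden.
Stage 3 (grievant, clear and convincing evidence, weight exceeds 79): (d) net 82−2=80 > 79 — meets; (e) net 88−8=80 > 79 — meets.
  Stage 3 carried; the burden shifts to the employer.
Stage 4 (employer, a preponderance, weight is at least 48): (f) net 93−46=47 < 48 — fails.
  The employer does not carry Stage 4.
So the grievant prevails.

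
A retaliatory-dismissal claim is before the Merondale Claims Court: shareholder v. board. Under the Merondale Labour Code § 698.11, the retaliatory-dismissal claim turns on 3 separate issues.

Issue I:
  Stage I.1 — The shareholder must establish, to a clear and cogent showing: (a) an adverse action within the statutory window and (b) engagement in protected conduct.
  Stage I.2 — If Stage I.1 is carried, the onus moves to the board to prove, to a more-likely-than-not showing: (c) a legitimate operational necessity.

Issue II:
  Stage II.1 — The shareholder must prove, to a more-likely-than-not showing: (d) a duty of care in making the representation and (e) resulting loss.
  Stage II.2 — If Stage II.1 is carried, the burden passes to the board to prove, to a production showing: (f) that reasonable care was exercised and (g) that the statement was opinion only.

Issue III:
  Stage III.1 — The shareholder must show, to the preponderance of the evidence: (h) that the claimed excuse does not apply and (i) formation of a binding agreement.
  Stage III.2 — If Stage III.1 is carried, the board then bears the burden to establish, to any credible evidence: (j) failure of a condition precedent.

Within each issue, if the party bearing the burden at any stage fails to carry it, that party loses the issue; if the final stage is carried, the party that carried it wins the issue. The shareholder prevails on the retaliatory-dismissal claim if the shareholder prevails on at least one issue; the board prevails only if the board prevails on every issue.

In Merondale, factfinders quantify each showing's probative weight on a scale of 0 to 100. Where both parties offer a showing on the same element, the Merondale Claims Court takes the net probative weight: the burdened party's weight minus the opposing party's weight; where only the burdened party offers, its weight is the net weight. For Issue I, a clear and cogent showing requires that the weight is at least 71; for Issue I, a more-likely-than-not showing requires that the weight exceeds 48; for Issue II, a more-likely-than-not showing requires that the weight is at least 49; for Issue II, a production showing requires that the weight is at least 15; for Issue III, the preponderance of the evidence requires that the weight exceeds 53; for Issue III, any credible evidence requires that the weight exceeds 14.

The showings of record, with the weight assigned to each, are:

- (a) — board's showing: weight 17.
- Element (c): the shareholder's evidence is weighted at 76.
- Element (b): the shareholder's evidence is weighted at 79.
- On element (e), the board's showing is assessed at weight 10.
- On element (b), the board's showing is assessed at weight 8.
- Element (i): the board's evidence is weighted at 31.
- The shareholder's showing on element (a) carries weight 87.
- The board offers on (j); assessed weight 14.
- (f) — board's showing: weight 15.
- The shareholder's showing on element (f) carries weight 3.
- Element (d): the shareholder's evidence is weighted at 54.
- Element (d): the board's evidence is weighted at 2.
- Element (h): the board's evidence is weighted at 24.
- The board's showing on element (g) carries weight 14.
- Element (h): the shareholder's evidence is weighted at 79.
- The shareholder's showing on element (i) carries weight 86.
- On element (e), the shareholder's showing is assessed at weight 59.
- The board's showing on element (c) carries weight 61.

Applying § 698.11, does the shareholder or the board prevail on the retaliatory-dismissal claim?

shareholder

— Issue I —
Stage I.1 — burden on shareholder; standard: a clear and cogent showing (weight is at least 71).
    (a): 87 − 17 = 70 < 71 [not met]
    (b): 79 − 8 = 71 ≥ 71 [met]
  Stage I.1 not carried; the shareholder fails its burden.
The analysis ends at Stage I.1; the board prevails on this issue.
— Issue II —
At Stage II.1 the shareholder must meet a more-likely-than-not showing (weight is at least 49): on (d) the weight is 54 less the opposing 2 gives net 52, ≥ 49, so (d) meets the standard; on (e) the weight is 59 less the opposing 10 gives net 49, which does reach 49, so (e) meets the standard.
  Stage II.1 carried; the burden shifts to the board.
At Stage II.2 the board must meet a production showing (weight is at least 15): on (f) the weight is 15 less the opposing 3 gives net 12, < 15, so (f) does not meet the standard; on (g) the weight is 14, < 15, so (g) does not meet the standard.
  Stage II.2 not carried; the board fails its burden.
The analysis ends at Stage II.2; the shareholder prevails on this issue.
— Issue III —
Stage III.1 (shareholder, the preponderance of the evidence, weight exceeds 53): (h) net 79−24=55 > 53 — meets; (i) net 86−31=55 > 53 — meets.
  The shareholder carries Stage III.1; the board now bears the burden.
Stage III.2 (board, any credible evidence, weight exceeds 14): (j) 14 ≤ 14 — fails.
  The board does not carry Stage III.2.
The shareholder prevails on this issue.
Per-issue: Issue I → board; Issue II → shareholder; Issue III → shareholder. The shareholder must prevail on at least one issue; overall, the shareholder prevails.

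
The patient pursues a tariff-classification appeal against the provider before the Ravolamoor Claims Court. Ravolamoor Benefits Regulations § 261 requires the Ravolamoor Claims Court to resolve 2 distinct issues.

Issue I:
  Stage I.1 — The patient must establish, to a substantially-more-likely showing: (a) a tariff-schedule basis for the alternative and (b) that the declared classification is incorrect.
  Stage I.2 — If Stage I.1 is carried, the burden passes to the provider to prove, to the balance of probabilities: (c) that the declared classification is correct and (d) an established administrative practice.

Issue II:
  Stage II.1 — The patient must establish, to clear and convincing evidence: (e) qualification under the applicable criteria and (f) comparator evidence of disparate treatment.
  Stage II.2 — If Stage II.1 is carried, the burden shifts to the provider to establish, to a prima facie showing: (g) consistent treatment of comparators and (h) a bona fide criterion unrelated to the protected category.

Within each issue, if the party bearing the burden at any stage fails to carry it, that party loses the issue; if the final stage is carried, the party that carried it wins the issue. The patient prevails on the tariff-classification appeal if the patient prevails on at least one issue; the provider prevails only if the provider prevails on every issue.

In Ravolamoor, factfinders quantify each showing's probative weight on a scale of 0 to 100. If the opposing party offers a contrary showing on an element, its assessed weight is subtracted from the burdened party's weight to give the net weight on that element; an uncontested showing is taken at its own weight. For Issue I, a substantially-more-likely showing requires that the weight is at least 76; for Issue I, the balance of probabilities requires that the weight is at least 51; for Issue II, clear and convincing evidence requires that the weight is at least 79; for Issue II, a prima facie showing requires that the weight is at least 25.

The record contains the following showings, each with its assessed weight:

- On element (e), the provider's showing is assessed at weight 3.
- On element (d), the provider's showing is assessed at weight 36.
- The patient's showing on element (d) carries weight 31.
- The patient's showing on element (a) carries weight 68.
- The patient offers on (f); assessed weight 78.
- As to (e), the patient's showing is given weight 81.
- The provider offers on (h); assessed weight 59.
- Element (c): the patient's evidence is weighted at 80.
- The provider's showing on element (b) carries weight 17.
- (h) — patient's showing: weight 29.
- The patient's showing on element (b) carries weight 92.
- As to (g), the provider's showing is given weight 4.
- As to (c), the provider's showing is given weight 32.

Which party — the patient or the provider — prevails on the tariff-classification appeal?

— Issue I —
At Stage I.1 the patient must meet a substantially-more-likely showing (weight is at least 76): on (a) the weight is 68, < 76, so (a) does not meet the standard; on (b) the weight is 92 less the opposing 17 gives net 75, < 76, so (b) does not meet the standard.
  Stage I.1 not carried; the patient fails its burden.
So the provider prevails on this issue.
— Issue II —
Stage II.1 (patient, clear and convincing evidence, weight is at least 79): (e) net 81−3=78 < 79 — fails; (f) 78 < 79 — fails.
  Not every element is met, so the patient fails to carry Stage II.1.
The analysis ends at Stage II.1; the provider prevails on this issue.
Per-issue: Issue I → provider; Issue II → provider. The patient must prevail on at least one issue; overall, the provider prevails.

provider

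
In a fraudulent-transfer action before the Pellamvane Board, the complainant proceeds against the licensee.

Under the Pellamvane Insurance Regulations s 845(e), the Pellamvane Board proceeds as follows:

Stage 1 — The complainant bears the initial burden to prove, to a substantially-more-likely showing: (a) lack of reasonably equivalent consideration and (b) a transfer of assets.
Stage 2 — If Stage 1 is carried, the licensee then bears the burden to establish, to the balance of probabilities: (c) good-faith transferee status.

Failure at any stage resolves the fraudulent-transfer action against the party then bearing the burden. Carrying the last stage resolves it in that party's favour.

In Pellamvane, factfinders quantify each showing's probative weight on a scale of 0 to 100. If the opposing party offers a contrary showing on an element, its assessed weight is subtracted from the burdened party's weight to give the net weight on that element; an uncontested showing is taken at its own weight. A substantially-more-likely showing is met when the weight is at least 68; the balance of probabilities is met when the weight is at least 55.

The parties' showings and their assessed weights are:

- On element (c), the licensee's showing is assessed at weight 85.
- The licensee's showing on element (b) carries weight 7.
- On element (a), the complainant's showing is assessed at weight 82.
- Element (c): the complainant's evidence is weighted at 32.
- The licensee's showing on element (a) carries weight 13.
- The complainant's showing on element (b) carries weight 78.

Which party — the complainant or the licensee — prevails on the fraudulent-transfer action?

At Stage 1 the complainant must meet a substantially-more-likely showing (weight is at least 68): on (a) the weight is 82 less the opposing 13 gives net 69, which does reach 68, so (a) meets the standard; on (b) the weight is 78 less the opposing 7 gives net 71, ≥ 68, so (b) meets the standard.
  All elements met. The burden passes to the licensee.
At Stage 2 the licensee must meet the balance of probabilities (weight is at least 55): on (c) the weight is 85 less the opposing 32 gives net 53, < 55, so (c) does not meet the standard.
  The licensee does not carry Stage 2.
The complainant prevails.

complainant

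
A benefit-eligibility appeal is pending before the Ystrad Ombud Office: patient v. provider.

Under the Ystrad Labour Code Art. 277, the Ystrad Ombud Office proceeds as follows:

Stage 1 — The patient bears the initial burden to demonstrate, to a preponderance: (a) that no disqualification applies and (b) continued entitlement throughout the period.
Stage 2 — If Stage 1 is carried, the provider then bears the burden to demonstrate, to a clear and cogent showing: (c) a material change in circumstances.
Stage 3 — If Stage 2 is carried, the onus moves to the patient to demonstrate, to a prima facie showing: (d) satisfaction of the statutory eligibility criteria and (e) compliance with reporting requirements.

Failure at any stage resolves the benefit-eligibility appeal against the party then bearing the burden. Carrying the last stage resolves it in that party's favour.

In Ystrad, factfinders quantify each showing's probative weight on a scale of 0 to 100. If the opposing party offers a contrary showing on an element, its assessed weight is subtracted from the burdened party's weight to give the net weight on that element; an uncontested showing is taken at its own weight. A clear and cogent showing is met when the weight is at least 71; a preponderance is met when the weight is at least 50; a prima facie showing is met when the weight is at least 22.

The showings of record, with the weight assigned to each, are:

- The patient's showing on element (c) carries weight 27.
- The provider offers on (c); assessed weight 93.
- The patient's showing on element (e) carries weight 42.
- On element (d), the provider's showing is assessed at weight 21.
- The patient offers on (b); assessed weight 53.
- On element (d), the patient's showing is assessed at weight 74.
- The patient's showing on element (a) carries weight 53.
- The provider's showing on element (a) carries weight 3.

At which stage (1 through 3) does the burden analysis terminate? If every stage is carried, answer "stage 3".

stage 2

At Stage 1 the patient must meet a preponderance (weight is at least 50): on (a) the weight is 53 less the opposing 3 gives net 50, which does reach 50, so (a) meets the standard; on (b) the weight is 53, ≥ 50, so (b) meets the standard.
  All elements met. The burden passes to the provider.
At Stage 2 the provider must meet a clear and cogent showing (weight is at least 71): on (c) the weight is 93 less the opposing 27 gives net 66, which does not reach 71, so (c) does not meet the standard.
  The provider does not carry Stage 2.
The patient prevails.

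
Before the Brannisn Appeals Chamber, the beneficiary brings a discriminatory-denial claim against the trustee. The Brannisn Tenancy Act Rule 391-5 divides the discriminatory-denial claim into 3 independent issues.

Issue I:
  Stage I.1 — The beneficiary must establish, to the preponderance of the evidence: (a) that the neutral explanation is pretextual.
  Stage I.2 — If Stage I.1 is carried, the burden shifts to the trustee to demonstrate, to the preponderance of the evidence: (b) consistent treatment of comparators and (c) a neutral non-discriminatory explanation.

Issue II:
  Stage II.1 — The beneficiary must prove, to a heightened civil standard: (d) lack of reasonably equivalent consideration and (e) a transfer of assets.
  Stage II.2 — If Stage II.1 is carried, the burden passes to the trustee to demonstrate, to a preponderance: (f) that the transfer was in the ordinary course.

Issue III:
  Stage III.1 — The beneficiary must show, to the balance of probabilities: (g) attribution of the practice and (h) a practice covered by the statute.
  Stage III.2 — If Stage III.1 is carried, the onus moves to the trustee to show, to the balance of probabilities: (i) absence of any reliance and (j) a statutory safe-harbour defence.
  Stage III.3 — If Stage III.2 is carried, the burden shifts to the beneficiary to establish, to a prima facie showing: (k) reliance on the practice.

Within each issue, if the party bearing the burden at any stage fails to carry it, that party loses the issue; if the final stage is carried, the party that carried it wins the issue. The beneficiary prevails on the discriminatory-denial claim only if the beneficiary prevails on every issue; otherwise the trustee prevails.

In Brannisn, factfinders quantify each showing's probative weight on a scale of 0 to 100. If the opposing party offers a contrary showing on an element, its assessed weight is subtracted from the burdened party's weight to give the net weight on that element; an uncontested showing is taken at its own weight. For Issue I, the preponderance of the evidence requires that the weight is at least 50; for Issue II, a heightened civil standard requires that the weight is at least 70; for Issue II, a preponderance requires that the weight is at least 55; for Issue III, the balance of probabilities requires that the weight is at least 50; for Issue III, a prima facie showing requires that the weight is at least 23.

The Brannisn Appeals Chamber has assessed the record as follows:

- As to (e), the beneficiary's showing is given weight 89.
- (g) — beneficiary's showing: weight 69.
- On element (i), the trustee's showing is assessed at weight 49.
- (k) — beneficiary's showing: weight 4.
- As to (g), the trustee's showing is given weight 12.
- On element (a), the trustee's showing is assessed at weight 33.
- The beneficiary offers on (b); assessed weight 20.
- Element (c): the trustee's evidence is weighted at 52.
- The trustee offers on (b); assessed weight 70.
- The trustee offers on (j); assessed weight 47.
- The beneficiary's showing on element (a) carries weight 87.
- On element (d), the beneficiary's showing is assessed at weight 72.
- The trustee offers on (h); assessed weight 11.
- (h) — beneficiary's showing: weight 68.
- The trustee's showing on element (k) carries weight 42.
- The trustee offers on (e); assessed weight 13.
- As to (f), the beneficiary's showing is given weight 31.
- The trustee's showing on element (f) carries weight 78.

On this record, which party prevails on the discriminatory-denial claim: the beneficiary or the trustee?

— Issue I —
Stage I.1 (beneficiary, the preponderance of the evidence, weight is at least 50): (a) net 87−33=54 ≥ 50 — meets.
  All elements met. The burden passes to the trustee.
Stage I.2 (trustee, the preponderance of the evidence, weight is at least 50): (b) net 70−20=50 ≥ 50 — meets; (c) 52 ≥ 50 — meets.
  All elements met at the final stage.
Every stage carried; the trustee prevails on this issue.
— Issue II —
Stage II.1 — burden on beneficiary; standard: a heightened civil standard (weight is at least 70).
    (d): 72 ≥ 70 [met]
    (e): 89 − 13 = 76 ≥ 70 [met]
  Stage II.1 carried; the burden shifts to the trustee.
Stage II.2 — burden on trustee; standard: a preponderance (weight is at least 55).
    (f): 78 − 31 = 47 < 55 [not met]
  Stage II.2 not carried; the trustee fails its burden.
The beneficiary prevails on this issue.
— Issue III —
At Stage III.1 the beneficiary must meet the balance of probabilities (weight is at least 50): on (g) the weight is 69 less the opposing 12 gives net 57, which does reach 50, so (g) meets the standard; on (h) the weight is 68 less the opposing 11 gives net 57, which does reach 50, so (h) meets the standard.
  All elements met. The burden passes to the trustee.
At Stage III.2 the trustee must meet the balance of probabilities (weight is at least 50): on (i) the weight is 49, < 50, so (i) does not meet the standard; on (j) the weight is 47, which does not reach 50, so (j) does not meet the standard.
  Stage III.2 not carried; the trustee fails its burden.
The analysis ends at Stage III.2; the beneficiary prevails on this issue.
Per-issue: Issue I → trustee; Issue II → beneficiary; Issue III → beneficiary. The beneficiary must prevail on every issue; overall, the trustee prevails.

trustee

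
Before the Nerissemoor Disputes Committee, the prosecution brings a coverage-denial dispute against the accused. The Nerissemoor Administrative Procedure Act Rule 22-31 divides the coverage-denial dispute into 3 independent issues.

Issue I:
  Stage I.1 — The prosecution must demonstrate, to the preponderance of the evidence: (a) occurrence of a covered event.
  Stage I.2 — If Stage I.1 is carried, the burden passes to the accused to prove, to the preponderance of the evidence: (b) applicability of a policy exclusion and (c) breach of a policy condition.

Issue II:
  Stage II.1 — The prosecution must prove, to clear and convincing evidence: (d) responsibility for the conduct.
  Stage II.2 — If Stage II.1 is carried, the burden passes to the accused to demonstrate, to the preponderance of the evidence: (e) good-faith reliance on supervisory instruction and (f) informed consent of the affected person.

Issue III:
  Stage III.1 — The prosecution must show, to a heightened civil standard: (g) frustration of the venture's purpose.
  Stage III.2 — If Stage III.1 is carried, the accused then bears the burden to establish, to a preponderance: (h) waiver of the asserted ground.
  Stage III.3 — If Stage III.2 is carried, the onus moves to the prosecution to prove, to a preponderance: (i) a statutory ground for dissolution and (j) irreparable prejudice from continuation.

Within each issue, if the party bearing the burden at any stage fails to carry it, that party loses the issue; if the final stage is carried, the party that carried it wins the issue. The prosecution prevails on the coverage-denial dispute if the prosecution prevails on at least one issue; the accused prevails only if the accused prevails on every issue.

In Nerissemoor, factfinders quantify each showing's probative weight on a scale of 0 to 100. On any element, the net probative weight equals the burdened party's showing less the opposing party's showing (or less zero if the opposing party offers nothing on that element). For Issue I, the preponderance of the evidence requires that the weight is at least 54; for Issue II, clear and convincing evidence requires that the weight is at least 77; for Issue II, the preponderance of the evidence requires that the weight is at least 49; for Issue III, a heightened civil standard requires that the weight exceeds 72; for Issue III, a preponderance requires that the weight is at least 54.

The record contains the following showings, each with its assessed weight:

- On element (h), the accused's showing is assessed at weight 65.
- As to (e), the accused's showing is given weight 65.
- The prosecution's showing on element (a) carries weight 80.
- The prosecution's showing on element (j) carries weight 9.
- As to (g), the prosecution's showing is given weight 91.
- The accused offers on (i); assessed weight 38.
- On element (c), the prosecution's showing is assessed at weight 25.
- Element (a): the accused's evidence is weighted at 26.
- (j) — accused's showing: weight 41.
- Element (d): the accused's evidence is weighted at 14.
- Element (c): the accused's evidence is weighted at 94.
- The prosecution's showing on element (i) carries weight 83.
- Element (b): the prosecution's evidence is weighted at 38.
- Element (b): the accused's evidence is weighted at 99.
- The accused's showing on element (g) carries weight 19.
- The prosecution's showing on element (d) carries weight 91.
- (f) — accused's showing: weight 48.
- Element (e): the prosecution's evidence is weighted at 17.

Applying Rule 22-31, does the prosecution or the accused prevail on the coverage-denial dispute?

prosecution

— Issue I —
Stage I.1 (prosecution, the preponderance of the evidence, weight is at least 54): (a) net 80−26=54 ≥ 54 — meets.
  The prosecution carries Stage I.1; the accused now bears the burden.
Stage I.2 (accused, the preponderance of the evidence, weight is at least 54): (b) net 99−38=61 ≥ 54 — meets; (c) net 94−25=69 ≥ 54 — meets.
  All elements met at the final stage.
With every stage satisfied, the accused prevails on this issue.
— Issue II —
At Stage II.1 the prosecution must meet clear and convincing evidence (weight is at least 77): on (d) the weight is 91 less the opposing 14 gives net 77, ≥ 77, so (d) meets the standard.
  Stage II.1 carried; the burden shifts to the accused.
At Stage II.2 the accused must meet the preponderance of the evidence (weight is at least 49): on (e) the weight is 65 less the opposing 17 gives net 48, which does not reach 49, so (e) does not meet the standard; on (f) the weight is 48, < 49, so (f) does not meet the standard.
  Not every element is met, so the accused fails to carry Stage II.2.
The analysis ends at Stage II.2; the prosecution prevails on this issue.
— Issue III —
Stage III.1 — burden on prosecution; standard: a heightened civil standard (weight exceeds 72).
    (g): 91 − 19 = 72 ≤ 72 [not met]
  The prosecution does not carry Stage III.1.
So the accused prevails on this issue.
Per-issue: Issue I → accused; Issue II → prosecution; Issue III → accused. The prosecution must prevail on at least one issue; overall, the prosecution prevails.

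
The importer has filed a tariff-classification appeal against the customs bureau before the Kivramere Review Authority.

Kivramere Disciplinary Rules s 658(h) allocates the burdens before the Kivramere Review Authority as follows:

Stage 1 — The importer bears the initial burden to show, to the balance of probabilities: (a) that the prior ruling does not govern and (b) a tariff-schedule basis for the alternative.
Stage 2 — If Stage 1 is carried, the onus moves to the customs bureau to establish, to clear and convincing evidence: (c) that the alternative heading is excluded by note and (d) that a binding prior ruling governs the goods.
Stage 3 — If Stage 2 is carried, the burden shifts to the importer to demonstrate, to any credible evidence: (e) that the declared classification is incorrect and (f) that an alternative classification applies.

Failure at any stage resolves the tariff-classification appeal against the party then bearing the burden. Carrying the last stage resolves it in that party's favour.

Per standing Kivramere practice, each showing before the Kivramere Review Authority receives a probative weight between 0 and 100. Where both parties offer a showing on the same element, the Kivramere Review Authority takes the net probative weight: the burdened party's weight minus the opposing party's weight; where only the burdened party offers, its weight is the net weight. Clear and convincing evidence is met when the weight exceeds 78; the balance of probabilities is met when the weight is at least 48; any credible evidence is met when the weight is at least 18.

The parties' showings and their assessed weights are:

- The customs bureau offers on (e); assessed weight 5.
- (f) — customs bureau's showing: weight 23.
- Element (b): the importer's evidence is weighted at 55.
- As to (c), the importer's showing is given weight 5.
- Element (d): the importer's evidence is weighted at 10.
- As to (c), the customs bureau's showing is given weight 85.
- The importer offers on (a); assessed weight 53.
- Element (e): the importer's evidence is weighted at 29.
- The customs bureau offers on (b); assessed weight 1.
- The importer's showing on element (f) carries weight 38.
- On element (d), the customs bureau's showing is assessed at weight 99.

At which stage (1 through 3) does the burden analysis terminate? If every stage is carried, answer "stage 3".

Stage 1 — burden on importer; standard: the balance of probabilities (weight is at least 48).
    (a): 53 ≥ 48 [met]
    (b): 55 − 1 = 54 ≥ 48 [met]
  The importer carries Stage 1; the customs bureau now bears the burden.
Stage 2 — burden on customs bureau; standard: clear and convincing evidence (weight exceeds 78).
    (c): 85 − 5 = 80 > 78 [met]
    (d): 99 − 10 = 89 > 78 [met]
  The customs bureau carries Stage 2; the importer now bears the burden.
Stage 3 — burden on importer; standard: any credible evidence (weight is at least 18).
    (e): 29 − 5 = 24 ≥ 18 [met]
    (f): 38 − 23 = 15 < 18 [not met]
  Not every element is met, so the importer fails to carry Stage 3.
So the customs bureau prevails.

stage 3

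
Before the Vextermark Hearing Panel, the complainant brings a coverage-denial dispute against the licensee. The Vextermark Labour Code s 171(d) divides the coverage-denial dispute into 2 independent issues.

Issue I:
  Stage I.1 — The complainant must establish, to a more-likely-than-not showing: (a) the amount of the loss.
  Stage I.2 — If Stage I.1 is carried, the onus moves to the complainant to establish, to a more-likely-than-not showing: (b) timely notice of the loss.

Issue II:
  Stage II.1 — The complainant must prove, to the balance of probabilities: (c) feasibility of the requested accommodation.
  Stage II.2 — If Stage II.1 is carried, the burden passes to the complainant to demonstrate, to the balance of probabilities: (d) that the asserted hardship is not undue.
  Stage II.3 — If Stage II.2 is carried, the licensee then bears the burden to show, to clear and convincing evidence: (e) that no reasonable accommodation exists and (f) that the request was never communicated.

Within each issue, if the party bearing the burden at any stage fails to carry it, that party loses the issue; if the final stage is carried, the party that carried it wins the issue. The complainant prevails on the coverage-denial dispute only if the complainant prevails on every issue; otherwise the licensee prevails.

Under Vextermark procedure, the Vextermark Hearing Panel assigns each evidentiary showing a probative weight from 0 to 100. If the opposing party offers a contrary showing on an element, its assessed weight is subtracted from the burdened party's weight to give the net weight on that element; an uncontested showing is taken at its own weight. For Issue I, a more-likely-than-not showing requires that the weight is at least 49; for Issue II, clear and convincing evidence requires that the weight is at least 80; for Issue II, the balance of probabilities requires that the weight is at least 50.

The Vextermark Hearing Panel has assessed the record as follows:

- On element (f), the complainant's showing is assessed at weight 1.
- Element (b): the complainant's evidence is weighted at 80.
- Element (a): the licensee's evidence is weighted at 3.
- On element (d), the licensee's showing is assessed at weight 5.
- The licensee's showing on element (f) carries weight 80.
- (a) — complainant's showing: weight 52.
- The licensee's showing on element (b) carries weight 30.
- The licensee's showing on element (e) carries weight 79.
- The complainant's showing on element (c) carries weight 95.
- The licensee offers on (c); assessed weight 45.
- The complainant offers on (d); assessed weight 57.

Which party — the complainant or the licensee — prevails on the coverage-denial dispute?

complainant

— Issue I —
At Stage I.1 the complainant must meet a more-likely-than-not showing (weight is at least 49): on (a) the weight is 52 less the opposing 3 gives net 49, which does reach 49, so (a) meets the standard.
  Stage I.1 carried; the burden remains with the complainant.
At Stage I.2 the complainant must meet a more-likely-than-not showing (weight is at least 49): on (b) the weight is 80 less the opposing 30 gives net 50, which does reach 49, so (b) meets the standard.
  All elements met at the final stage.
All stages carried — the complainant prevails on this issue.
— Issue II —
Stage II.1 (complainant, the balance of probabilities, weight is at least 50): (c) net 95−45=50 ≥ 50 — meets.
  Stage II.1 carried; the burden remains with the complainant.
Stage II.2 (complainant, the balance of probabilities, weight is at least 50): (d) net 57−5=52 ≥ 50 — meets.
  The complainant carries Stage II.2; the licensee now bears the burden.
Stage II.3 (licensee, clear and convincing evidence, weight is at least 80): (e) 79 < 80 — fails; (f) net 80−1=79 < 80 — fails.
  Not every element is met, so the licensee fails to carry Stage II.3.
The complainant prevails on this issue.
Per-issue: Issue I → complainant; Issue II → complainant. The complainant must prevail on every issue; overall, the complainant prevails.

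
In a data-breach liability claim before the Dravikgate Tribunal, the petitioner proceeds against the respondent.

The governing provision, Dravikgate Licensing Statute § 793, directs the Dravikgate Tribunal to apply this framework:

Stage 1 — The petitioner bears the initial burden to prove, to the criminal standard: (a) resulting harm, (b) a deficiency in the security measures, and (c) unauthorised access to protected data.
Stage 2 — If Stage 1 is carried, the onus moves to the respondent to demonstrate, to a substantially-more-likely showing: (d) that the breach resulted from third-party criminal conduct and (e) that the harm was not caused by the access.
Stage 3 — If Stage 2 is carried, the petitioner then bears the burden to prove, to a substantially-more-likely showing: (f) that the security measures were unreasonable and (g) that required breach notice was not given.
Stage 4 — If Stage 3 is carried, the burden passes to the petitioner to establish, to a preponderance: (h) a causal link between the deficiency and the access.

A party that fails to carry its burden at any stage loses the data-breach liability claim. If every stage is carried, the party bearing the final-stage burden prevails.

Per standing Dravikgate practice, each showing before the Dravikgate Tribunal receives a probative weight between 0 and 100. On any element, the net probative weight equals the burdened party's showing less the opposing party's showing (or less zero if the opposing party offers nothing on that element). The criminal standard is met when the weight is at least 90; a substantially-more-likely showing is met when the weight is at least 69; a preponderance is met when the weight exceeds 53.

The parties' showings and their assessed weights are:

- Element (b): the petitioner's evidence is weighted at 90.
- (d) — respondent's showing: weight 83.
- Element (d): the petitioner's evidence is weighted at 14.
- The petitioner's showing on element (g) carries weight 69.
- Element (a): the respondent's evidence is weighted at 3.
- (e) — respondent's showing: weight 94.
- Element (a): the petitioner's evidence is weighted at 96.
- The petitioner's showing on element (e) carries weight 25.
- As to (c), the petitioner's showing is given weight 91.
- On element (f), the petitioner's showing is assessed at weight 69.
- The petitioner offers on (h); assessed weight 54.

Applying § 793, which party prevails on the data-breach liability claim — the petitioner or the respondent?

Stage 1 (petitioner, the criminal standard, weight is at least 90): (a) net 96−3=93 ≥ 90 — meets; (b) 90 ≥ 90 — meets; (c) 91 ≥ 90 — meets.
  Stage 1 carried; the burden shifts to the respondent.
Stage 2 (respondent, a substantially-more-likely showing, weight is at least 69): (d) net 83−14=69 ≥ 69 — meets; (e) net 94−25=69 ≥ 69 — meets.
  All elements met. The burden passes to the petitioner.
Stage 3 (petitioner, a substantially-more-likely showing, weight is at least 69): (f) 69 ≥ 69 — meets; (g) 69 ≥ 69 — meets.
  All elements met. The petitioner retains the burden for Stage 4.
Stage 4 (petitioner, a preponderance, weight exceeds 53): (h) 54 > 53 — meets.
  The petitioner carries the last stage.
Every stage carried; the petitioner prevails.

petitioner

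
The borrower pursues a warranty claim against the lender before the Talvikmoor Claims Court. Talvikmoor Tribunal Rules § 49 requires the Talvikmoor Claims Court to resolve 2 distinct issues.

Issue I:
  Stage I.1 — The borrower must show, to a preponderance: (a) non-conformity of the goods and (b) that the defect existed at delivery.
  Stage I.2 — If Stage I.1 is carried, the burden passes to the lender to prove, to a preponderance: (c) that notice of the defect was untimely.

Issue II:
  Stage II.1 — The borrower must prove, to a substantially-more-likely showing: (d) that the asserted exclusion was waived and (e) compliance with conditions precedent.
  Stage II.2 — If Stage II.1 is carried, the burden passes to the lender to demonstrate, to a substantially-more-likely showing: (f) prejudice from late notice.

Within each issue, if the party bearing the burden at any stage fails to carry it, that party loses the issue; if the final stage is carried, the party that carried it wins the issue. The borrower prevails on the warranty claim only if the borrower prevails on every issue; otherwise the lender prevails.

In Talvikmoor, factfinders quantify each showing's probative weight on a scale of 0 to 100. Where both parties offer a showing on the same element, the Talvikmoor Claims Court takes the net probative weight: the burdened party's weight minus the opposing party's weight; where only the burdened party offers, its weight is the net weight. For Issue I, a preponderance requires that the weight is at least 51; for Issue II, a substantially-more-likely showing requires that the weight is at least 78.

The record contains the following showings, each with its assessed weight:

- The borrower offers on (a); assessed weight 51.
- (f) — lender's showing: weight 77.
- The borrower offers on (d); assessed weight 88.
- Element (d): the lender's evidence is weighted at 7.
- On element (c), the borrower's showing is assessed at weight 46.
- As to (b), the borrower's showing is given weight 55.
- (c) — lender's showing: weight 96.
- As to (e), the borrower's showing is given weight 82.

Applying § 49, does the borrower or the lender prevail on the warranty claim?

borrower

— Issue I —
At Stage I.1 the borrower must meet a preponderance (weight is at least 51): on (a) the weight is 51, ≥ 51, so (a) meets the standard; on (b) the weight is 55, ≥ 51, so (b) meets the standard.
  All elements met. The burden passes to the lender.
At Stage I.2 the lender must meet a preponderance (weight is at least 51): on (c) the weight is 96 less the opposing 46 gives net 50, which does not reach 51, so (c) does not meet the standard.
  Not every element is met, so the lender fails to carry Stage I.2.
So the borrower prevails on this issue.
— Issue II —
At Stage II.1 the borrower must meet a substantially-more-likely showing (weight is at least 78): on (d) the weight is 88 less the opposing 7 gives net 81, ≥ 78, so (d) meets the standard; on (e) the weight is 82, ≥ 78, so (e) meets the standard.
  Stage II.1 is satisfied; the onus moves to the lender.
At Stage II.2 the lender must meet a substantially-more-likely showing (weight is at least 78): on (f) the weight is 77, which does not reach 78, so (f) does not meet the standard.
  Stage II.2 not carried; the lender fails its burden.
So the borrower prevails on this issue.
Per-issue: Issue I → borrower; Issue II → borrower. The borrower must prevail on every issue; overall, the borrower prevails.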